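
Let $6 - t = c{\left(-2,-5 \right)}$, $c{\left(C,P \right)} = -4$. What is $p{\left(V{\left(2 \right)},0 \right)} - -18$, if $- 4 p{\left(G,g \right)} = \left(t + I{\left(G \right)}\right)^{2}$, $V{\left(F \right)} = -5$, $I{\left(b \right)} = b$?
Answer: $\frac{47}{4} \approx 11.75$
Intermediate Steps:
$t = 10$ ($t = 6 - -4 = 6 + 4 = 10$)
$p{\left(G,g \right)} = - \frac{\left(10 + G\right)^{2}}{4}$
$p{\left(V{\left(2 \right)},0 \right)} - -18 = - \frac{\left(10 - 5\right)^{2}}{4} - -18 = - \frac{5^{2}}{4} + 18 = \left(- \frac{1}{4}\right) 25 + 18 = - \frac{25}{4} + 18 = \frac{47}{4}$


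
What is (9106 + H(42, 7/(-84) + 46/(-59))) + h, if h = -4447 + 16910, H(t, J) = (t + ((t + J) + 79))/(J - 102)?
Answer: 1570690770/72827 ≈ 21567.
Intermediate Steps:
H(t, J) = (79 + J + 2*t)/(-102 + J) (H(t, J) = (t + ((J + t) + 79))/(-102 + J) = (t + (79 + J + t))/(-102 + J) = (79 + J + 2*t)/(-102 + J))
h = 12463
(9106 + H(42, 7/(-84) + 46/(-59))) + h = (9106 + (79 + (7/(-84) + 46/(-59)) + 2*42)/(-102 + (7/(-84) + 46/(-59)))) + 12463 = (9106 + (79 + (7*(-1/84) + 46*(-1/59)) + 84)/(-102 + (7*(-1/84) + 46*(-1/59)))) + 12463 = (9106 + (79 + (-1/12 - 46/59) + 84)/(-102 + (-1/12 - 46/59))) + 12463 = (9106 + (79 - 611/708 + 84)/(-102 - 611/708)) + 12463 = (9106 + (114793/708)/(-72827/708)) + 12463 = (9106 - 708/72827*114793/708) + 12463 = (9106 - 114793/72827) + 12463 = 663047869/72827 + 12463 = 1570690770/72827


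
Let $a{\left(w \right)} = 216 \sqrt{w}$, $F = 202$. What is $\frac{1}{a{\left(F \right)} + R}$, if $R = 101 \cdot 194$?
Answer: $\frac{97}{1853962} - \frac{54 \sqrt{202}}{93625081} \approx 4.4123 \cdot 10^{-5}$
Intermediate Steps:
$R = 19594$
$\frac{1}{a{\left(F \right)} + R} = \frac{1}{216 \sqrt{202} + 19594} = \frac{1}{19594 + 216 \sqrt{202}}$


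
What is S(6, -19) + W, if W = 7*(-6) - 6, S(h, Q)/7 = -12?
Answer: -132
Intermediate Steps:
S(h, Q) = -84 (S(h, Q) = 7*(-12) = -84)
W = -48 (W = -42 - 6 = -48)
S(6, -19) + W = -84 - 48 = -132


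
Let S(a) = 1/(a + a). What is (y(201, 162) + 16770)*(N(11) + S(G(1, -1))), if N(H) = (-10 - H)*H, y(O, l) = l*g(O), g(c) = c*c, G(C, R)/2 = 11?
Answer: -16671720579/11 ≈ -1.5156e+9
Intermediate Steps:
G(C, R) = 22 (G(C, R) = 2*11 = 22)
g(c) = c**2
y(O, l) = l*O**2
S(a) = 1/(2*a)
N(H) = H*(-10 - H)
(y(201, 162) + 16770)*(N(11) + S(G(1, -1))) = (162*201**2 + 16770)*(-1*11*(10 + 11) + (1/2)/22) = (162*40401 + 16770)*(-1*11*21 + (1/2)*(1/22)) = (6544962 + 16770)*(-231 + 1/44) = 6561732*(-10163/44) = -16671720579/11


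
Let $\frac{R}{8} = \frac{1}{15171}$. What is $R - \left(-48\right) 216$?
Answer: $\frac{157292936}{15171} \approx 10368.0$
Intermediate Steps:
$R = \frac{8}{15171} \approx 0.00052732$
$R - \left(-48\right) 216 = \frac{8}{15171} - \left(-48\right) 216 = \frac{8}{15171} - -10368 = \frac{8}{15171} + 10368 = \frac{157292936}{15171}$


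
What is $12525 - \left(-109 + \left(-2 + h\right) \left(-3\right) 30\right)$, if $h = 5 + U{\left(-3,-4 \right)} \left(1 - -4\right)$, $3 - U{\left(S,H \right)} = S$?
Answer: $15604$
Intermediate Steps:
$U{\left(S,H \right)} = 3 - S$
$h = 35$ ($h = 5 + \left(3 - -3\right) \left(1 - -4\right) = 5 + \left(3 + 3\right) \left(1 + 4\right) = 5 + 6 \cdot 5 = 5 + 30 = 35$)
$12525 - \left(-109 + \left(-2 + h\right) \left(-3\right) 30\right) = 12525 - \left(-109 + \left(-2 + 35\right) \left(-3\right) 30\right) = 12525 - \left(-109 + 33 \left(-3\right) 30\right) = 12525 - \left(-109 - 2970\right) = 12525 - -3079 = 12525 + 3079 = 15604$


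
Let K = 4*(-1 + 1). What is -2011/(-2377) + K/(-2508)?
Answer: 2011/2377 ≈ 0.84602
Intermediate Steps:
K = 0 (K = 4*0 = 0)
-2011/(-2377) + K/(-2508) = -2011/(-2377) + 0/(-2508) = -2011*(-1/2377) + 0*(-1/2508) = 2011/2377 + 0 = 2011/2377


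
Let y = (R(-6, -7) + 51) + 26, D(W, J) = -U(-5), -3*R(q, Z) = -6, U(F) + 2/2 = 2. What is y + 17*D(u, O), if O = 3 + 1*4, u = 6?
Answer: 62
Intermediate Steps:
U(F) = 1 (U(F) = -1 + 2 = 1)
R(q, Z) = 2 (R(q, Z) = -⅓*(-6) = 2)
O = 7 (O = 3 + 4 = 7)
D(W, J) = -1 (D(W, J) = -1*1 = -1)
y = 79 (y = (2 + 51) + 26 = 53 + 26 = 79)
y + 17*D(u, O) = 79 + 17*(-1) = 79 - 17 = 62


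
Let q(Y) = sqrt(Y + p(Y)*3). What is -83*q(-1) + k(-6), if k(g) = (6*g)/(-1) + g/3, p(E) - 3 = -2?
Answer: 34 - 83*sqrt(2) ≈ -83.380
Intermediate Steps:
p(E) = 1 (p(E) = 3 - 2 = 1)
q(Y) = sqrt(3 + Y) (q(Y) = sqrt(Y + 1*3) = sqrt(Y + 3) = sqrt(3 + Y))
k(g) = -17*g/3 (k(g) = (6*g)*(-1) + g*(1/3) = -6*g + g/3 = -17*g/3)
-83*q(-1) + k(-6) = -83*sqrt(3 - 1) - 17/3*(-6) = -83*sqrt(2) + 34 = 34 - 83*sqrt(2)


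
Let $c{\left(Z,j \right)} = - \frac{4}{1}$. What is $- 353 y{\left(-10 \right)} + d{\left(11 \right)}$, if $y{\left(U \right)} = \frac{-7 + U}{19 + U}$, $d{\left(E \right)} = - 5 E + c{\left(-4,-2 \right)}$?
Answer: $\frac{5470}{9} \approx 607.78$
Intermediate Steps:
$c{\left(Z,j \right)} = -4$ ($c{\left(Z,j \right)} = \left(-4\right) 1 = -4$)
$d{\left(E \right)} = -4 - 5 E$ ($d{\left(E \right)} = - 5 E - 4 = -4 - 5 E$)
$y{\left(U \right)} = \frac{-7 + U}{19 + U}$
$- 353 y{\left(-10 \right)} + d{\left(11 \right)} = - 353 \frac{-7 - 10}{19 - 10} - 59 = - 353 \cdot \frac{1}{9} \left(-17\right) - 59 = \left(-353\right) \left(- \frac{17}{9}\right) - 59 = \frac{6001}{9} - 59 = \frac{5470}{9}$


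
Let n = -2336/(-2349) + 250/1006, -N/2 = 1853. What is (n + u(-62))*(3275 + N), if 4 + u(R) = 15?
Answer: -6234695150/1181547 ≈ -5276.7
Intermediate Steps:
N = -3706 (N = -2*1853 = -3706)
u(R) = 11 (u(R) = -4 + 15 = 11)
n = 1468633/1181547 (n = -2336*(-1/2349) + 250*(1/1006) = 2336/2349 + 125/503 = 1468633/1181547 ≈ 1.2430)
(n + u(-62))*(3275 + N) = (1468633/1181547 + 11)*(3275 - 3706) = (14465650/1181547)*(-431) = -6234695150/1181547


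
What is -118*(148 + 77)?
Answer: -26550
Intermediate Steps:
-118*(148 + 77) = -118*225 = -26550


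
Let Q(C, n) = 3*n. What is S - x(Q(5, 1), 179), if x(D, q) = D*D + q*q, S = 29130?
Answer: -2920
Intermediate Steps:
x(D, q) = D² + q²
S - x(Q(5, 1), 179) = 29130 - ((3*1)² + 179²) = 29130 - (3² + 32041) = 29130 - (9 + 32041) = 29130 - 1*32050 = 29130 - 32050 = -2920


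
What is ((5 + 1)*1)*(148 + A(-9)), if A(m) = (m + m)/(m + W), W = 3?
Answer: 906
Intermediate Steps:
A(m) = 2*m/(3 + m) (A(m) = (m + m)/(m + 3) = (2*m)/(3 + m) = 2*m/(3 + m))
((5 + 1)*1)*(148 + A(-9)) = ((5 + 1)*1)*(148 + 2*(-9)/(3 - 9)) = (6*1)*(148 + 2*(-9)/(-6)) = 6*(148 + 2*(-9)*(-1/6)) = 6*(148 + 3) = 6*151 = 906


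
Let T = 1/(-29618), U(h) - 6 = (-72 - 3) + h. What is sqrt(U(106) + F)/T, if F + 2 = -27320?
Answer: -29618*I*sqrt(27285) ≈ -4.8924e+6*I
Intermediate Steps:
U(h) = -69 + h (U(h) = 6 + ((-72 - 3) + h) = 6 + (-75 + h) = -69 + h)
T = -1/29618 ≈ -3.3763e-5
F = -27322 (F = -2 - 27320 = -27322)
sqrt(U(106) + F)/T = sqrt((-69 + 106) - 27322)/(-1/29618) = sqrt(37 - 27322)*(-29618) = sqrt(-27285)*(-29618) = (I*sqrt(27285))*(-29618) = -29618*I*sqrt(27285)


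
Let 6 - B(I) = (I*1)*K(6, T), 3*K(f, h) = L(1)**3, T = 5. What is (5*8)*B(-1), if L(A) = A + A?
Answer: 1040/3 ≈ 346.67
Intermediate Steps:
L(A) = 2*A
K(f, h) = 8/3 (K(f, h) = (2*1)**3/3 = (1/3)*2**3 = (1/3)*8 = 8/3)
B(I) = 6 - 8*I/3 (B(I) = 6 - I*1*8/3 = 6 - I*8/3 = 6 - 8*I/3)
(5*8)*B(-1) = (5*8)*(6 - 8/3*(-1)) = 40*(6 + 8/3) = 40*(26/3) = 1040/3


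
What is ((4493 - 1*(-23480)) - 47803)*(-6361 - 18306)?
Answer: 489146610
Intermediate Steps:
((4493 - 1*(-23480)) - 47803)*(-6361 - 18306) = ((4493 + 23480) - 47803)*(-24667) = (27973 - 47803)*(-24667) = -19830*(-24667) = 489146610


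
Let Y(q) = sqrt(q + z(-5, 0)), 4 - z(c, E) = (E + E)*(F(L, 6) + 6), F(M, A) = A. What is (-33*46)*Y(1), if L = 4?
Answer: -1518*sqrt(5) ≈ -3394.4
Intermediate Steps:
z(c, E) = 4 - 24*E (z(c, E) = 4 - (E + E)*(6 + 6) = 4 - 2*E*12 = 4 - 24*E)
Y(q) = sqrt(4 + q) (Y(q) = sqrt(q + (4 - 24*0)) = sqrt(q + (4 + 0)) = sqrt(q + 4) = sqrt(4 + q))
(-33*46)*Y(1) = (-33*46)*sqrt(4 + 1) = -1518*sqrt(5)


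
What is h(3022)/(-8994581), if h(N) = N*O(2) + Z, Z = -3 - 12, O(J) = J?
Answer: -6029/8994581 ≈ -0.00067029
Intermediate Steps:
Z = -15
h(N) = -15 + 2*N (h(N) = N*2 - 15 = 2*N - 15 = -15 + 2*N)
h(3022)/(-8994581) = (-15 + 2*3022)/(-8994581) = (-15 + 6044)*(-1/8994581) = 6029*(-1/8994581) = -6029/8994581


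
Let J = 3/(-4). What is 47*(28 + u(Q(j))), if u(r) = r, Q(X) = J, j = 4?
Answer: 5123/4 ≈ 1280.8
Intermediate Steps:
J = -¾ (J = 3*(-¼) = -¾ ≈ -0.75000)
Q(X) = -¾
47*(28 + u(Q(j))) = 47*(28 - ¾) = 47*(109/4) = 5123/4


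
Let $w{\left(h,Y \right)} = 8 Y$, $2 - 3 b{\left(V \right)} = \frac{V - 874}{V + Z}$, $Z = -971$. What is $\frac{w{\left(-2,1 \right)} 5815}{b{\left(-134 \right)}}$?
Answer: $\frac{77106900}{601} \approx 1.283 \cdot 10^{5}$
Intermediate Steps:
$b{\left(V \right)} = \frac{2}{3} - \frac{-874 + V}{3 \left(-971 + V\right)}$ ($b{\left(V \right)} = \frac{2}{3} - \frac{\left(V - 874\right) \frac{1}{V - 971}}{3} = \frac{2}{3} - \frac{\left(-874 + V\right) \frac{1}{-971 + V}}{3} = \frac{2}{3} - \frac{\frac{1}{-971 + V} \left(-874 + V\right)}{3} = \frac{2}{3} - \frac{-874 + V}{3 \left(-971 + V\right)}$)
$\frac{w{\left(-2,1 \right)} 5815}{b{\left(-134 \right)}} = \frac{8 \cdot 1 \cdot 5815}{\frac{1}{3} \frac{1}{-971 - 134} \left(-1068 - 134\right)} = \frac{8 \cdot 5815}{\frac{1}{3} \frac{1}{-1105} \left(-1202\right)} = \frac{46520}{\frac{1}{3} \left(- \frac{1}{1105}\right) \left(-1202\right)} = \frac{46520}{\frac{1202}{3315}} = 46520 \cdot \frac{3315}{1202} = \frac{77106900}{601}$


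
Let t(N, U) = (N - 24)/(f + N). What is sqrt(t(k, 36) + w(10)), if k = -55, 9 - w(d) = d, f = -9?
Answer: sqrt(15)/8 ≈ 0.48412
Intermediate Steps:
w(d) = 9 - d
t(N, U) = (-24 + N)/(-9 + N) (t(N, U) = (N - 24)/(-9 + N) = (-24 + N)/(-9 + N))
sqrt(t(k, 36) + w(10)) = sqrt((-24 - 55)/(-9 - 55) + (9 - 1*10)) = sqrt(-79/(-64) + (9 - 10)) = sqrt(-1/64*(-79) - 1) = sqrt(79/64 - 1) = sqrt(15/64) = sqrt(15)/8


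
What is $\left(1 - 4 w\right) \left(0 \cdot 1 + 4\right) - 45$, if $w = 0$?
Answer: $-41$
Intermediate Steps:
$\left(1 - 4 w\right) \left(0 \cdot 1 + 4\right) - 45 = \left(1 - 0\right) \left(0 \cdot 1 + 4\right) - 45 = \left(1 + 0\right) \left(0 + 4\right) - 45 = 1 \cdot 4 - 45 = 4 - 45 = -41$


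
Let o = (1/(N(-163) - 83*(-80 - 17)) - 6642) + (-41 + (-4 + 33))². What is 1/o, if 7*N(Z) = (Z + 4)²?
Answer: -81638/530483717 ≈ -0.00015389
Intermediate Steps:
N(Z) = (4 + Z)²/7 (N(Z) = (Z + 4)²/7 = (4 + Z)²/7)
o = -530483717/81638 (o = (1/((4 - 163)²/7 - 83*(-80 - 17)) - 6642) + (-41 + (-4 + 33))² = (1/((⅐)*(-159)² - 83*(-97)) - 6642) + (-41 + 29)² = (1/((⅐)*25281 + 8051) - 6642) + (-12)² = (1/(25281/7 + 8051) - 6642) + 144 = (1/(81638/7) - 6642) + 144 = (7/81638 - 6642) + 144 = -542239589/81638 + 144 = -530483717/81638 ≈ -6498.0)
1/o = 1/(-530483717/81638) = -81638/530483717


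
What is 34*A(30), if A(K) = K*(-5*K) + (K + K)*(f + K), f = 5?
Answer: -81600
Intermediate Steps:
A(K) = -5*K**2 + 2*K*(5 + K) (A(K) = K*(-5*K) + (K + K)*(5 + K) = -5*K**2 + (2*K)*(5 + K) = -5*K**2 + 2*K*(5 + K))
34*A(30) = 34*(30*(10 - 3*30)) = 34*(30*(10 - 90)) = 34*(30*(-80)) = 34*(-2400) = -81600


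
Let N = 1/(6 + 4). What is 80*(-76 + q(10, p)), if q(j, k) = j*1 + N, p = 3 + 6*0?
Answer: -5272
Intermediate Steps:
N = ⅒ (N = 1/10 = ⅒ ≈ 0.10000)
p = 3 (p = 3 + 0 = 3)
q(j, k) = ⅒ + j (q(j, k) = j*1 + ⅒ = j + ⅒ = ⅒ + j)
80*(-76 + q(10, p)) = 80*(-76 + (⅒ + 10)) = 80*(-76 + 101/10) = 80*(-659/10) = -5272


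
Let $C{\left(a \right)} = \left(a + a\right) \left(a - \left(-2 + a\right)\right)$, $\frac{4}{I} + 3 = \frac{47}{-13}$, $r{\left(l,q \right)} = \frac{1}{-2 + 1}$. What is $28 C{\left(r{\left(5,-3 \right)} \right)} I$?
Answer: $\frac{2912}{43} \approx 67.721$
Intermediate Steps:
$r{\left(l,q \right)} = -1$ ($r{\left(l,q \right)} = \frac{1}{-1} = -1$)
$I = - \frac{26}{43}$ ($I = \frac{4}{-3 + \frac{47}{-13}} = \frac{4}{-3 + 47 \left(- \frac{1}{13}\right)} = \frac{4}{-3 - \frac{47}{13}} = \frac{4}{- \frac{86}{13}} = 4 \left(- \frac{13}{86}\right) = - \frac{26}{43} \approx -0.60465$)
$C{\left(a \right)} = 4 a$ ($C{\left(a \right)} = 2 a 2 = 4 a$)
$28 C{\left(r{\left(5,-3 \right)} \right)} I = 28 \cdot 4 \left(-1\right) \left(- \frac{26}{43}\right) = 28 \left(-4\right) \left(- \frac{26}{43}\right) = \left(-112\right) \left(- \frac{26}{43}\right) = \frac{2912}{43}$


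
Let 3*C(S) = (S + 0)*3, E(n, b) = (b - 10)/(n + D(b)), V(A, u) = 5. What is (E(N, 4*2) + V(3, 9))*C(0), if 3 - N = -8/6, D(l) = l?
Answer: 0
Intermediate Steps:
N = 13/3 (N = 3 - (-8)/6 = 3 - 1*(-4/3) = 3 + 4/3 = 13/3 ≈ 4.3333)
E(n, b) = (-10 + b)/(b + n) (E(n, b) = (b - 10)/(n + b) = (-10 + b)/(b + n))
C(S) = S (C(S) = ((S + 0)*3)/3 = (S*3)/3 = (3*S)/3 = S)
(E(N, 4*2) + V(3, 9))*C(0) = ((-10 + 4*2)/(4*2 + 13/3) + 5)*0 = ((-10 + 8)/(8 + 13/3) + 5)*0 = (-2/(37/3) + 5)*0 = ((3/37)*(-2) + 5)*0 = (-6/37 + 5)*0 = (179/37)*0 = 0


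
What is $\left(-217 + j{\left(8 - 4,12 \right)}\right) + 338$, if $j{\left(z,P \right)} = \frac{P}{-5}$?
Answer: $\frac{593}{5} \approx 118.6$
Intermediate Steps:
$j{\left(z,P \right)} = - \frac{P}{5}$ ($j{\left(z,P \right)} = P \left(- \frac{1}{5}\right) = - \frac{P}{5}$)
$\left(-217 + j{\left(8 - 4,12 \right)}\right) + 338 = \left(-217 - \frac{12}{5}\right) + 338 = - \frac{1097}{5} + 338 = \frac{593}{5}$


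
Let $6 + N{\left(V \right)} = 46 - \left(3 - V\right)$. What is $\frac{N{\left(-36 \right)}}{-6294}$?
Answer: $- \frac{1}{6294} \approx -0.00015888$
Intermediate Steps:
$N{\left(V \right)} = 37 + V$ ($N{\left(V \right)} = -6 - \left(-43 - V\right) = -6 + \left(46 + \left(-3 + V\right)\right) = -6 + \left(43 + V\right) = 37 + V$)
$\frac{N{\left(-36 \right)}}{-6294} = \frac{37 - 36}{-6294} = 1 \left(- \frac{1}{6294}\right) = - \frac{1}{6294}$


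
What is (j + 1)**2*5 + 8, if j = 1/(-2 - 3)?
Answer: 56/5 ≈ 11.200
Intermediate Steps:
j = -1/5 (j = 1/(-5) = -1/5 ≈ -0.20000)
(j + 1)**2*5 + 8 = (-1/5 + 1)**2*5 + 8 = (4/5)**2*5 + 8 = (16/25)*5 + 8 = 16/5 + 8 = 56/5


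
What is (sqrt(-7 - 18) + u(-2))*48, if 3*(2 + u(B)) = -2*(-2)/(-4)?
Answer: -112 + 240*I ≈ -112.0 + 240.0*I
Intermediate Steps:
u(B) = -7/3 (u(B) = -2 + (-2*(-2)/(-4))/3 = -2 + (4*(-1/4))/3 = -2 + (1/3)*(-1) = -2 - 1/3 = -7/3)
(sqrt(-7 - 18) + u(-2))*48 = (sqrt(-7 - 18) - 7/3)*48 = (sqrt(-25) - 7/3)*48 = (5*I - 7/3)*48 = (-7/3 + 5*I)*48 = -112 + 240*I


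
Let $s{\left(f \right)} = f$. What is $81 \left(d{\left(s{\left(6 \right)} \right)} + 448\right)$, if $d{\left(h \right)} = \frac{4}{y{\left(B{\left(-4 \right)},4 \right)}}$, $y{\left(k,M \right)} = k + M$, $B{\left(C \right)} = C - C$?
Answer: $36369$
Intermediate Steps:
$B{\left(C \right)} = 0$
$y{\left(k,M \right)} = M + k$
$d{\left(h \right)} = 1$ ($d{\left(h \right)} = \frac{4}{4 + 0} = \frac{4}{4} = 4 \cdot \frac{1}{4} = 1$)
$81 \left(d{\left(s{\left(6 \right)} \right)} + 448\right) = 81 \left(1 + 448\right) = 81 \cdot 449 = 36369$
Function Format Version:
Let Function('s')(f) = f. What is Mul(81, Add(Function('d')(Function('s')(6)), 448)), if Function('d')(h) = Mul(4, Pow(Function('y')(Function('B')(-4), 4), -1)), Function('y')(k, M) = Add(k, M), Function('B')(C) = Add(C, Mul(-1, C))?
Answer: 36369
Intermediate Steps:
Function('B')(C) = 0
Function('y')(k, M) = Add(M, k)
Function('d')(h) = 1 (Function('d')(h) = Mul(4, Pow(Add(4, 0), -1)) = Mul(4, Pow(4, -1)) = Mul(4, Rational(1, 4)) = 1)
Mul(81, Add(Function('d')(Function('s')(6)), 448)) = Mul(81, Add(1, 448)) = Mul(81, 449) = 36369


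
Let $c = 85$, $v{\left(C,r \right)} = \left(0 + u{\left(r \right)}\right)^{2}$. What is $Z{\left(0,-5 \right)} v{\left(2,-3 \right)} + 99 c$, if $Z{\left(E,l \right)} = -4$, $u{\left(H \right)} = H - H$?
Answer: $8415$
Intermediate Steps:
$u{\left(H \right)} = 0$
$v{\left(C,r \right)} = 0$ ($v{\left(C,r \right)} = \left(0 + 0\right)^{2} = 0^{2} = 0$)
$Z{\left(0,-5 \right)} v{\left(2,-3 \right)} + 99 c = \left(-4\right) 0 + 99 \cdot 85 = 0 + 8415 = 8415$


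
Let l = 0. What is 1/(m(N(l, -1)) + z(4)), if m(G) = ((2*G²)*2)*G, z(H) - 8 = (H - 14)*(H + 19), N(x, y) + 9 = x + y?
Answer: -1/4222 ≈ -0.00023685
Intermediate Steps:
N(x, y) = -9 + x + y (N(x, y) = -9 + (x + y) = -9 + x + y)
z(H) = 8 + (-14 + H)*(19 + H) (z(H) = 8 + (H - 14)*(H + 19) = 8 + (-14 + H)*(19 + H))
m(G) = 4*G³ (m(G) = (4*G²)*G = 4*G³)
1/(m(N(l, -1)) + z(4)) = 1/(4*(-9 + 0 - 1)³ + (-258 + 4² + 5*4)) = 1/(4*(-10)³ + (-258 + 16 + 20)) = 1/(4*(-1000) - 222) = 1/(-4000 - 222) = 1/(-4222) = -1/4222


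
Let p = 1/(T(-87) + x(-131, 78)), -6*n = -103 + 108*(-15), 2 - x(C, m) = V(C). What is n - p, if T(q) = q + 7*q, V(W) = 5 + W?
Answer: 489335/1704 ≈ 287.17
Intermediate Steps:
x(C, m) = -3 - C (x(C, m) = 2 - (5 + C) = 2 + (-5 - C) = -3 - C)
n = 1723/6 (n = -(-103 + 108*(-15))/6 = -(-103 - 1620)/6 = -⅙*(-1723) = 1723/6 ≈ 287.17)
T(q) = 8*q
p = -1/568 (p = 1/(8*(-87) + (-3 - 1*(-131))) = 1/(-696 + (-3 + 131)) = 1/(-696 + 128) = 1/(-568) = -1/568 ≈ -0.0017606)
n - p = 1723/6 - 1*(-1/568) = 1723/6 + 1/568 = 489335/1704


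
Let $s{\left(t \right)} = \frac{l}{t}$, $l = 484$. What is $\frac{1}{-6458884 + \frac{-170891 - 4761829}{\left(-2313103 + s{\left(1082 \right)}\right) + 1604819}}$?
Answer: $- \frac{63863567}{412486926312308} \approx -1.5483 \cdot 10^{-7}$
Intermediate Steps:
$s{\left(t \right)} = \frac{484}{t}$
$\frac{1}{-6458884 + \frac{-170891 - 4761829}{\left(-2313103 + s{\left(1082 \right)}\right) + 1604819}} = \frac{1}{-6458884 + \frac{-170891 - 4761829}{\left(-2313103 + \frac{484}{1082}\right) + 1604819}} = \frac{1}{-6458884 - \frac{4932720}{\left(-2313103 + 484 \cdot \frac{1}{1082}\right) + 1604819}} = \frac{1}{-6458884 - \frac{4932720}{\left(-2313103 + \frac{242}{541}\right) + 1604819}} = \frac{1}{-6458884 - \frac{4932720}{- \frac{1251388481}{541} + 1604819}} = \frac{1}{-6458884 - \frac{4932720}{- \frac{383181402}{541}}} = \frac{1}{-6458884 - - \frac{444766920}{63863567}} = \frac{1}{-6458884 + \frac{444766920}{63863567}} = \frac{1}{- \frac{412486926312308}{63863567}} = - \frac{63863567}{412486926312308}$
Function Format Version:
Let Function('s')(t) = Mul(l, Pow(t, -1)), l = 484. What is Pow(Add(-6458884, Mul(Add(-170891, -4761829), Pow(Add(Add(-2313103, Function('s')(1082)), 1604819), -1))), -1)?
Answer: Rational(-63863567, 412486926312308) ≈ -1.5483e-7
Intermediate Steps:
Function('s')(t) = Mul(484, Pow(t, -1))
Pow(Add(-6458884, Mul(Add(-170891, -4761829), Pow(Add(Add(-2313103, Function('s')(1082)), 1604819), -1))), -1) = Pow(Add(-6458884, Mul(Add(-170891, -4761829), Pow(Add(Add(-2313103, Mul(484, Pow(1082, -1))), 1604819), -1))), -1) = Pow(Add(-6458884, Mul(-4932720, Pow(Add(Add(-2313103, Mul(484, Rational(1, 1082))), 1604819), -1))), -1) = Pow(Add(-6458884, Mul(-4932720, Pow(Add(Add(-2313103, Rational(242, 541)), 1604819), -1))), -1) = Pow(Add(-6458884, Mul(-4932720, Pow(Add(Rational(-1251388481, 541), 1604819), -1))), -1) = Pow(Add(-6458884, Mul(-4932720, Pow(Rational(-383181402, 541), -1))), -1) = Pow(Add(-6458884, Mul(-4932720, Rational(-541, 383181402))), -1) = Pow(Add(-6458884, Rational(444766920, 63863567)), -1) = Pow(Rational(-412486926312308, 63863567), -1) = Rational(-63863567, 412486926312308)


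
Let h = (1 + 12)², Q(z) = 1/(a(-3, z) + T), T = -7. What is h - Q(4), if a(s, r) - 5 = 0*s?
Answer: 339/2 ≈ 169.50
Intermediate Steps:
a(s, r) = 5 (a(s, r) = 5 + 0*s = 5 + 0 = 5)
Q(z) = -½ (Q(z) = 1/(5 - 7) = 1/(-2) = -½)
h = 169 (h = 13² = 169)
h - Q(4) = 169 - 1*(-½) = 169 + ½ = 339/2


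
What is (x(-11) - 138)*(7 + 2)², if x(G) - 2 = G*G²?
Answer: -118827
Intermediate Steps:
x(G) = 2 + G³ (x(G) = 2 + G*G² = 2 + G³)
(x(-11) - 138)*(7 + 2)² = ((2 + (-11)³) - 138)*(7 + 2)² = ((2 - 1331) - 138)*9² = (-1329 - 138)*81 = -1467*81 = -118827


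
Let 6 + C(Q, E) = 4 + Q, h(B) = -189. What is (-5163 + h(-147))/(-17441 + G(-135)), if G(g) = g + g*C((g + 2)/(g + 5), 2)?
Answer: 139152/453547 ≈ 0.30681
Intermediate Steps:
C(Q, E) = -2 + Q (C(Q, E) = -6 + (4 + Q) = -2 + Q)
G(g) = g + g*(-2 + (2 + g)/(5 + g)) (G(g) = g + g*(-2 + (g + 2)/(g + 5)) = g + g*(-2 + (2 + g)/(5 + g)))
(-5163 + h(-147))/(-17441 + G(-135)) = (-5163 - 189)/(-17441 - 3*(-135)/(5 - 135)) = -5352/(-17441 - 3*(-135)/(-130)) = -5352/(-17441 - 3*(-135)*(-1/130)) = -5352/(-17441 - 81/26) = -5352/(-453547/26) = -5352*(-26/453547) = 139152/453547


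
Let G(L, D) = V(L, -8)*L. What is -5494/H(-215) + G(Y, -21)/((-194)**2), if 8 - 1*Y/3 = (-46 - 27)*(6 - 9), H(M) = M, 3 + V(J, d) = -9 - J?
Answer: 122257189/8091740 ≈ 15.109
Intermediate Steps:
V(J, d) = -12 - J (V(J, d) = -3 + (-9 - J) = -12 - J)
Y = -633 (Y = 24 - 3*(-46 - 27)*(6 - 9) = 24 - (-219)*(-3) = 24 - 3*219 = 24 - 657 = -633)
G(L, D) = L*(-12 - L) (G(L, D) = (-12 - L)*L = L*(-12 - L))
-5494/H(-215) + G(Y, -21)/((-194)**2) = -5494/(-215) + (-1*(-633)*(12 - 633))/((-194)**2) = -5494*(-1/215) - 1*(-633)*(-621)/37636 = 5494/215 - 393093*1/37636 = 5494/215 - 393093/37636 = 122257189/8091740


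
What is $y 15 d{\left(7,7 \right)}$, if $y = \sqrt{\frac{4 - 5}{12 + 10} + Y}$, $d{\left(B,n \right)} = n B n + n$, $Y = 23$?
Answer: $\frac{2625 \sqrt{11110}}{11} \approx 25153.0$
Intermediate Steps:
$d{\left(B,n \right)} = n + B n^{2}$ ($d{\left(B,n \right)} = B n n + n = B n^{2} + n = n + B n^{2}$)
$y = \frac{\sqrt{11110}}{22}$ ($y = \sqrt{\frac{4 - 5}{12 + 10} + 23} = \sqrt{- \frac{1}{22} + 23} = \sqrt{\frac{505}{22}} = \frac{\sqrt{11110}}{22} \approx 4.7911$)
$y 15 d{\left(7,7 \right)} = \frac{\sqrt{11110}}{22} \cdot 15 \cdot 7 \left(1 + 7 \cdot 7\right) = \frac{15 \sqrt{11110}}{22} \cdot 7 \left(1 + 49\right) = \frac{15 \sqrt{11110}}{22} \cdot 7 \cdot 50 = \frac{15 \sqrt{11110}}{22} \cdot 350 = \frac{2625 \sqrt{11110}}{11}$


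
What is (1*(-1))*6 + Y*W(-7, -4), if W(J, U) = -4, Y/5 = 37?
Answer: -746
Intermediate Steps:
Y = 185 (Y = 5*37 = 185)
(1*(-1))*6 + Y*W(-7, -4) = (1*(-1))*6 + 185*(-4) = -1*6 - 740 = -6 - 740 = -746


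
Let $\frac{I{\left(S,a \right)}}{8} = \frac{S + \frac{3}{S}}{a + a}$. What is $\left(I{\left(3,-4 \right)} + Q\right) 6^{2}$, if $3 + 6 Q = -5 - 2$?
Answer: $-204$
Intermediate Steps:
$Q = - \frac{5}{3}$ ($Q = - \frac{1}{2} + \frac{-5 - 2}{6} = - \frac{1}{2} + \frac{1}{6} \left(-7\right) = - \frac{1}{2} - \frac{7}{6} = - \frac{5}{3} \approx -1.6667$)
$I{\left(S,a \right)} = \frac{4 \left(S + \frac{3}{S}\right)}{a}$ ($I{\left(S,a \right)} = 8 \frac{S + \frac{3}{S}}{a + a} = 8 \frac{S + \frac{3}{S}}{2 a} = \frac{4 \left(S + \frac{3}{S}\right)}{a}$)
$\left(I{\left(3,-4 \right)} + Q\right) 6^{2} = \left(\frac{4 \left(3 + 3^{2}\right)}{3 \left(-4\right)} - \frac{5}{3}\right) 6^{2} = \left(4 \cdot \frac{1}{3} \left(- \frac{1}{4}\right) \left(3 + 9\right) - \frac{5}{3}\right) 36 = \left(4 \cdot \frac{1}{3} \left(- \frac{1}{4}\right) 12 - \frac{5}{3}\right) 36 = \left(-4 - \frac{5}{3}\right) 36 = \left(- \frac{17}{3}\right) 36 = -204$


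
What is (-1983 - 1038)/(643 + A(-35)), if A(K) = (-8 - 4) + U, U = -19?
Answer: -1007/204 ≈ -4.9363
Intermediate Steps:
A(K) = -31 (A(K) = (-8 - 4) - 19 = -12 - 19 = -31)
(-1983 - 1038)/(643 + A(-35)) = (-1983 - 1038)/(643 - 31) = -3021/612 = -3021*1/612 = -1007/204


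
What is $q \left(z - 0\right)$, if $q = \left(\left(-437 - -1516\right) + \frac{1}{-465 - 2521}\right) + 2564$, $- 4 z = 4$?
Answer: $- \frac{10877997}{2986} \approx -3643.0$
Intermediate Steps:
$z = -1$ ($z = \left(- \frac{1}{4}\right) 4 = -1$)
$q = \frac{10877997}{2986}$ ($q = \left(\left(-437 + 1516\right) + \frac{1}{-2986}\right) + 2564 = \left(1079 - \frac{1}{2986}\right) + 2564 = \frac{3221893}{2986} + 2564 = \frac{10877997}{2986} \approx 3643.0$)
$q \left(z - 0\right) = \frac{10877997 \left(-1 - 0\right)}{2986} = \frac{10877997 \left(-1 + 0\right)}{2986} = \frac{10877997}{2986} \left(-1\right) = - \frac{10877997}{2986}$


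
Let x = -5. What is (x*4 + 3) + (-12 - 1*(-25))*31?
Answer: 386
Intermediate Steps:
(x*4 + 3) + (-12 - 1*(-25))*31 = (-5*4 + 3) + (-12 - 1*(-25))*31 = (-20 + 3) + (-12 + 25)*31 = -17 + 13*31 = -17 + 403 = 386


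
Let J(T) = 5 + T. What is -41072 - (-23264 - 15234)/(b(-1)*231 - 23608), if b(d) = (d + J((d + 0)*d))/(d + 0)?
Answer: -1017104434/24763 ≈ -41074.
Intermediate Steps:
b(d) = (5 + d + d²)/d (b(d) = (d + (5 + (d + 0)*d))/(d + 0) = (d + (5 + d*d))/d = (d + (5 + d²))/d = (5 + d + d²)/d)
-41072 - (-23264 - 15234)/(b(-1)*231 - 23608) = -41072 - (-23264 - 15234)/((1 - 1 + 5/(-1))*231 - 23608) = -41072 - (-38498)/((1 - 1 + 5*(-1))*231 - 23608) = -41072 - (-38498)/((1 - 1 - 5)*231 - 23608) = -41072 - (-38498)/(-5*231 - 23608) = -41072 - (-38498)/(-1155 - 23608) = -41072 - (-38498)/(-24763) = -41072 - (-38498)*(-1)/24763 = -41072 - 1*38498/24763 = -41072 - 38498/24763 = -1017104434/24763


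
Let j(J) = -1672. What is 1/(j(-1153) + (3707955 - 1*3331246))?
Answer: 1/375037 ≈ 2.6664e-6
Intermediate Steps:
1/(j(-1153) + (3707955 - 1*3331246)) = 1/(-1672 + (3707955 - 1*3331246)) = 1/(-1672 + (3707955 - 3331246)) = 1/(-1672 + 376709) = 1/375037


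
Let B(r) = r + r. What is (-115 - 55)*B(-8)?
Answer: 2720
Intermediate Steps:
B(r) = 2*r
(-115 - 55)*B(-8) = (-115 - 55)*(2*(-8)) = -170*(-16) = 2720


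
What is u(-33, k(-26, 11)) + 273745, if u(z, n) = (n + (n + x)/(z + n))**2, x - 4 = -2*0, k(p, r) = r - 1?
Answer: 144857761/529 ≈ 2.7383e+5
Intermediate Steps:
k(p, r) = -1 + r
x = 4 (x = 4 - 2*0 = 4 + 0 = 4)
u(z, n) = (n + (4 + n)/(n + z))**2 (u(z, n) = (n + (n + 4)/(z + n))**2 = (n + (4 + n)/(n + z))**2)
u(-33, k(-26, 11)) + 273745 = (4 + (-1 + 11) + (-1 + 11)**2 + (-1 + 11)*(-33))**2/((-1 + 11) - 33)**2 + 273745 = (4 + 10 + 10**2 + 10*(-33))**2/(10 - 33)**2 + 273745 = (4 + 10 + 100 - 330)**2/(-23)**2 + 273745 = (1/529)*(-216)**2 + 273745 = (1/529)*46656 + 273745 = 46656/529 + 273745 = 144857761/529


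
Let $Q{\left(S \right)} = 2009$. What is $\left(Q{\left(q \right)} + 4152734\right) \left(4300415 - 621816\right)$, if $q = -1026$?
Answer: $15283633445057$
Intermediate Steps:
$\left(Q{\left(q \right)} + 4152734\right) \left(4300415 - 621816\right) = \left(2009 + 4152734\right) \left(4300415 - 621816\right) = 4154743 \cdot 3678599 = 15283633445057$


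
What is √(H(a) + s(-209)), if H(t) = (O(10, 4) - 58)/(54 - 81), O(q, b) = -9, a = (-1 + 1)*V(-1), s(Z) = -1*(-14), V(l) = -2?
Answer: √1335/9 ≈ 4.0597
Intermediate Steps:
s(Z) = 14
a = 0 (a = (-1 + 1)*(-2) = 0*(-2) = 0)
H(t) = 67/27 (H(t) = (-9 - 58)/(54 - 81) = -67/(-27) = -67*(-1/27) = 67/27)
√(H(a) + s(-209)) = √(67/27 + 14) = √(445/27) = √1335/9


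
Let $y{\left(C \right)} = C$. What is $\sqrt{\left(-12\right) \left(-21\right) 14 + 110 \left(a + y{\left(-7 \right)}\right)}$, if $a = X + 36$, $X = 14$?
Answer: $\sqrt{8258} \approx 90.874$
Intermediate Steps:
$a = 50$ ($a = 14 + 36 = 50$)
$\sqrt{\left(-12\right) \left(-21\right) 14 + 110 \left(a + y{\left(-7 \right)}\right)} = \sqrt{\left(-12\right) \left(-21\right) 14 + 110 \left(50 - 7\right)} = \sqrt{252 \cdot 14 + 110 \cdot 43} = \sqrt{3528 + 4730} = \sqrt{8258}$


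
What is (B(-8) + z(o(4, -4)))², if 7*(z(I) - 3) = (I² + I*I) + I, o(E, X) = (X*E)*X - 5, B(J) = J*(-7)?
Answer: 1127844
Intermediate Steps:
B(J) = -7*J
o(E, X) = -5 + E*X² (o(E, X) = (E*X)*X - 5 = E*X² - 5 = -5 + E*X²)
z(I) = 3 + I/7 + 2*I²/7 (z(I) = 3 + ((I² + I*I) + I)/7 = 3 + ((I² + I²) + I)/7 = 3 + (2*I² + I)/7 = 3 + (I + 2*I²)/7 = 3 + (I/7 + 2*I²/7) = 3 + I/7 + 2*I²/7)
(B(-8) + z(o(4, -4)))² = (-7*(-8) + (3 + (-5 + 4*(-4)²)/7 + 2*(-5 + 4*(-4)²)²/7))² = (56 + (3 + (-5 + 4*16)/7 + 2*(-5 + 4*16)²/7))² = (56 + (3 + (-5 + 64)/7 + 2*(-5 + 64)²/7))² = (56 + (3 + (⅐)*59 + (2/7)*59²))² = (56 + (3 + 59/7 + (2/7)*3481))² = (56 + (3 + 59/7 + 6962/7))² = (56 + 1006)² = 1062² = 1127844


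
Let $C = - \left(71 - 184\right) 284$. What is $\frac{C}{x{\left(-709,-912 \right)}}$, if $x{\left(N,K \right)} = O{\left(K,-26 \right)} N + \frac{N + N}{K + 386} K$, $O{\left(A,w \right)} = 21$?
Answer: $- \frac{8440196}{4562415} \approx -1.8499$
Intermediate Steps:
$x{\left(N,K \right)} = 21 N + \frac{2 K N}{386 + K}$ ($x{\left(N,K \right)} = 21 N + \frac{N + N}{K + 386} K = 21 N + \frac{2 N}{386 + K} K = 21 N + \frac{2 K N}{386 + K}$)
$C = 32092$ ($C = - \left(-113\right) 284 = \left(-1\right) \left(-32092\right) = 32092$)
$\frac{C}{x{\left(-709,-912 \right)}} = \frac{32092}{\left(-709\right) \frac{1}{386 - 912} \left(8106 + 23 \left(-912\right)\right)} = \frac{32092}{\left(-709\right) \frac{1}{-526} \left(8106 - 20976\right)} = \frac{32092}{\left(-709\right) \left(- \frac{1}{526}\right) \left(-12870\right)} = \frac{32092}{- \frac{4562415}{263}} = 32092 \left(- \frac{263}{4562415}\right) = - \frac{8440196}{4562415}$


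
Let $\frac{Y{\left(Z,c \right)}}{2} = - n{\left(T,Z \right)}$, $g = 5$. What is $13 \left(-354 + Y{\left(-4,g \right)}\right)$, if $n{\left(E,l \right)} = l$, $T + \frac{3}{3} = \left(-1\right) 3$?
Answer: $-4498$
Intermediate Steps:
$T = -4$ ($T = -1 - 3 = -4$)
$Y{\left(Z,c \right)} = - 2 Z$ ($Y{\left(Z,c \right)} = 2 \left(- Z\right) = - 2 Z$)
$13 \left(-354 + Y{\left(-4,g \right)}\right) = 13 \left(-354 - -8\right) = 13 \left(-354 + 8\right) = 13 \left(-346\right) = -4498$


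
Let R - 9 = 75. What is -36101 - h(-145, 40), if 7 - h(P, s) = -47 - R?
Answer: -36239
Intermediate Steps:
R = 84 (R = 9 + 75 = 84)
h(P, s) = 138 (h(P, s) = 7 - (-47 - 1*84) = 7 - (-47 - 84) = 7 - 1*(-131) = 7 + 131 = 138)
-36101 - h(-145, 40) = -36101 - 1*138 = -36101 - 138 = -36239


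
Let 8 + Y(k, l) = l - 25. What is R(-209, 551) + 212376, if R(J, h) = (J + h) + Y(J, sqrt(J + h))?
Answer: 212685 + 3*sqrt(38) ≈ 2.1270e+5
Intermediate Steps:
Y(k, l) = -33 + l (Y(k, l) = -8 + (l - 25) = -8 + (-25 + l) = -33 + l)
R(J, h) = -33 + J + h + sqrt(J + h) (R(J, h) = (J + h) + (-33 + sqrt(J + h)) = -33 + J + h + sqrt(J + h))
R(-209, 551) + 212376 = (-33 - 209 + 551 + sqrt(-209 + 551)) + 212376 = (-33 - 209 + 551 + sqrt(342)) + 212376 = (-33 - 209 + 551 + 3*sqrt(38)) + 212376 = (309 + 3*sqrt(38)) + 212376 = 212685 + 3*sqrt(38)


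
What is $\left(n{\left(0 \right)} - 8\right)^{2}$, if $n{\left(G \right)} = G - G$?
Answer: $64$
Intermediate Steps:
$n{\left(G \right)} = 0$
$\left(n{\left(0 \right)} - 8\right)^{2} = \left(0 - 8\right)^{2} = \left(-8\right)^{2} = 64$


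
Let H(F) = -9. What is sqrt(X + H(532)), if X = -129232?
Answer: I*sqrt(129241) ≈ 359.5*I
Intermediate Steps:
sqrt(X + H(532)) = sqrt(-129232 - 9) = sqrt(-129241) = I*sqrt(129241)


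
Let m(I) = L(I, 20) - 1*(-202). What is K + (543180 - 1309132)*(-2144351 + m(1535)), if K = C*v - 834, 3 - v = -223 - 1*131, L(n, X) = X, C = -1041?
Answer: 1642299523337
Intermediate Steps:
m(I) = 222 (m(I) = 20 - 1*(-202) = 20 + 202 = 222)
v = 357 (v = 3 - (-223 - 1*131) = 3 - (-223 - 131) = 3 - 1*(-354) = 3 + 354 = 357)
K = -372471 (K = -1041*357 - 834 = -371637 - 834 = -372471)
K + (543180 - 1309132)*(-2144351 + m(1535)) = -372471 + (543180 - 1309132)*(-2144351 + 222) = -372471 - 765952*(-2144129) = -372471 + 1642299895808 = 1642299523337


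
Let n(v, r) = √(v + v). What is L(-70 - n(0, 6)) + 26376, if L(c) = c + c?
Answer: 26236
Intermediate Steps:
n(v, r) = √2*√v (n(v, r) = √(2*v) = √2*√v)
L(c) = 2*c
L(-70 - n(0, 6)) + 26376 = 2*(-70 - √2*√0) + 26376 = 2*(-70 - √2*0) + 26376 = 2*(-70 - 1*0) + 26376 = 2*(-70 + 0) + 26376 = 2*(-70) + 26376 = -140 + 26376 = 26236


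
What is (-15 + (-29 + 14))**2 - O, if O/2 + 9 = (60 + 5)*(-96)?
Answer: 13398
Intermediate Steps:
O = -12498 (O = -18 + 2*((60 + 5)*(-96)) = -18 + 2*(65*(-96)) = -18 + 2*(-6240) = -18 - 12480 = -12498)
(-15 + (-29 + 14))**2 - O = (-15 + (-29 + 14))**2 - 1*(-12498) = (-15 - 15)**2 + 12498 = (-30)**2 + 12498 = 900 + 12498 = 13398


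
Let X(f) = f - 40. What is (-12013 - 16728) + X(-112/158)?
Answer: -2273755/79 ≈ -28782.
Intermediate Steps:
X(f) = -40 + f
(-12013 - 16728) + X(-112/158) = (-12013 - 16728) + (-40 - 112/158) = -28741 + (-40 - 112*1/158) = -28741 + (-40 - 56/79) = -28741 - 3216/79 = -2273755/79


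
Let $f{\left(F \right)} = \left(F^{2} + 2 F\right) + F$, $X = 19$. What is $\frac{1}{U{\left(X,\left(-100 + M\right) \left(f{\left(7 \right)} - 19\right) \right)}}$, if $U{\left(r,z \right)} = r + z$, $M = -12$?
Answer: $- \frac{1}{5693} \approx -0.00017565$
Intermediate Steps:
$f{\left(F \right)} = F^{2} + 3 F$
$\frac{1}{U{\left(X,\left(-100 + M\right) \left(f{\left(7 \right)} - 19\right) \right)}} = \frac{1}{19 + \left(-100 - 12\right) \left(7 \left(3 + 7\right) - 19\right)} = \frac{1}{19 - 112 \left(7 \cdot 10 - 19\right)} = \frac{1}{19 - 112 \left(70 - 19\right)} = \frac{1}{19 - 5712} = \frac{1}{-5693} = - \frac{1}{5693}$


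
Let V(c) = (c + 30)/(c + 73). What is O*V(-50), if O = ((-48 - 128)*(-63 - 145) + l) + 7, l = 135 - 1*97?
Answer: -733060/23 ≈ -31872.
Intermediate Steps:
l = 38 (l = 135 - 97 = 38)
V(c) = (30 + c)/(73 + c)
O = 36653 (O = ((-48 - 128)*(-63 - 145) + 38) + 7 = (-176*(-208) + 38) + 7 = (36608 + 38) + 7 = 36646 + 7 = 36653)
O*V(-50) = 36653*((30 - 50)/(73 - 50)) = 36653*(-20/23) = -733060/23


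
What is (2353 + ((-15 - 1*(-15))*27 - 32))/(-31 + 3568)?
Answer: 2321/3537 ≈ 0.65621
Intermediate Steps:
(2353 + ((-15 - 1*(-15))*27 - 32))/(-31 + 3568) = (2353 + ((-15 + 15)*27 - 32))/3537 = (2353 + (0*27 - 32))*(1/3537) = (2353 + (0 - 32))*(1/3537) = (2353 - 32)*(1/3537) = 2321*(1/3537) = 2321/3537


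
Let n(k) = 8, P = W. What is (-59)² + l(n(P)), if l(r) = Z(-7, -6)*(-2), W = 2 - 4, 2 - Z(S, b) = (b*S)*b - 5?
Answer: 2963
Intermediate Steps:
Z(S, b) = 7 - S*b² (Z(S, b) = 2 - ((b*S)*b - 5) = 2 - ((S*b)*b - 5) = 2 - (S*b² - 5) = 2 - (-5 + S*b²) = 2 + (5 - S*b²) = 7 - S*b²)
W = -2
P = -2
l(r) = -518 (l(r) = (7 - 1*(-7)*(-6)²)*(-2) = (7 - 1*(-7)*36)*(-2) = (7 + 252)*(-2) = 259*(-2) = -518)
(-59)² + l(n(P)) = (-59)² - 518 = 3481 - 518 = 2963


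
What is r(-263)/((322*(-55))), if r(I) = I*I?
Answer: -69169/17710 ≈ -3.9056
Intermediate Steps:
r(I) = I²
r(-263)/((322*(-55))) = (-263)²/((322*(-55))) = 69169/(-17710) = 69169*(-1/17710) = -69169/17710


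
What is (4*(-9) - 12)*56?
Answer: -2688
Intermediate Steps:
(4*(-9) - 12)*56 = (-36 - 12)*56 = -48*56 = -2688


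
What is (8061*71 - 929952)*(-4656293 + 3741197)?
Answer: 327257546616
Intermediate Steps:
(8061*71 - 929952)*(-4656293 + 3741197) = (572331 - 929952)*(-915096) = -357621*(-915096) = 327257546616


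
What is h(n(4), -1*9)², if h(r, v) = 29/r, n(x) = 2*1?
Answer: 841/4 ≈ 210.25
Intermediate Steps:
n(x) = 2
h(n(4), -1*9)² = (29/2)² = 841/4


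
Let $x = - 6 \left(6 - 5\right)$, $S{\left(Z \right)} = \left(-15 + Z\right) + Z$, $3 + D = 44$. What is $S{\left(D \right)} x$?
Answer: $-402$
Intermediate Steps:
$D = 41$ ($D = -3 + 44 = 41$)
$S{\left(Z \right)} = -15 + 2 Z$
$x = -6$ ($x = \left(-6\right) 1 = -6$)
$S{\left(D \right)} x = \left(-15 + 2 \cdot 41\right) \left(-6\right) = \left(-15 + 82\right) \left(-6\right) = 67 \left(-6\right) = -402$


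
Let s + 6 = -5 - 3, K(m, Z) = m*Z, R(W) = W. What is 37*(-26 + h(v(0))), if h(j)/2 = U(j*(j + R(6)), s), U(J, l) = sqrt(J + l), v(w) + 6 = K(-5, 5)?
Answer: -962 + 74*sqrt(761) ≈ 1079.4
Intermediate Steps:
K(m, Z) = Z*m
s = -14 (s = -6 + (-5 - 3) = -6 - 8 = -14)
v(w) = -31 (v(w) = -6 + 5*(-5) = -6 - 25 = -31)
h(j) = 2*sqrt(-14 + j*(6 + j)) (h(j) = 2*sqrt(j*(j + 6) - 14) = 2*sqrt(j*(6 + j) - 14) = 2*sqrt(-14 + j*(6 + j)))
37*(-26 + h(v(0))) = 37*(-26 + 2*sqrt(-14 - 31*(6 - 31))) = 37*(-26 + 2*sqrt(-14 - 31*(-25))) = 37*(-26 + 2*sqrt(-14 + 775)) = 37*(-26 + 2*sqrt(761)) = -962 + 74*sqrt(761)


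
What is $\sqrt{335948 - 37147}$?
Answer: $\sqrt{298801} \approx 546.63$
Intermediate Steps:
$\sqrt{335948 - 37147} = \sqrt{298801}$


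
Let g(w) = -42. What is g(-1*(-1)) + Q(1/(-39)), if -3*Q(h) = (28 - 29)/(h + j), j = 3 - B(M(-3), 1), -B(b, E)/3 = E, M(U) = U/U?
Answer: -9773/233 ≈ -41.944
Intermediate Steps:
M(U) = 1
B(b, E) = -3*E
j = 6 (j = 3 - (-3) = 3 - 1*(-3) = 3 + 3 = 6)
Q(h) = 1/(3*(6 + h)) (Q(h) = -(28 - 29)/(3*(h + 6)) = -(-1)/(3*(6 + h)) = 1/(3*(6 + h)))
g(-1*(-1)) + Q(1/(-39)) = -42 + 1/(3*(6 + 1/(-39))) = -42 + 1/(3*(6 - 1/39)) = -42 + 1/(3*(233/39)) = -42 + (⅓)*(39/233) = -42 + 13/233 = -9773/233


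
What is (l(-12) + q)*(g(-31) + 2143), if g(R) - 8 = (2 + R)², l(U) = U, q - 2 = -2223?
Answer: -6681136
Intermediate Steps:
q = -2221 (q = 2 - 2223 = -2221)
g(R) = 8 + (2 + R)²
(l(-12) + q)*(g(-31) + 2143) = (-12 - 2221)*((8 + (2 - 31)²) + 2143) = -2233*((8 + (-29)²) + 2143) = -2233*((8 + 841) + 2143) = -2233*(849 + 2143) = -2233*2992 = -6681136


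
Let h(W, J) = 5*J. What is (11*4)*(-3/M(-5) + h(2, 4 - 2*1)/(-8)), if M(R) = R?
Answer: -143/5 ≈ -28.600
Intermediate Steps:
(11*4)*(-3/M(-5) + h(2, 4 - 2*1)/(-8)) = (11*4)*(-3/(-5) + (5*(4 - 2*1))/(-8)) = 44*(-3*(-1/5) + (5*(4 - 2))*(-1/8)) = 44*(3/5 + (5*2)*(-1/8)) = 44*(3/5 + 10*(-1/8)) = 44*(3/5 - 5/4) = 44*(-13/20) = -143/5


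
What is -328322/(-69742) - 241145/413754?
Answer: 59513303099/14428015734 ≈ 4.1248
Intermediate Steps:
-328322/(-69742) - 241145/413754 = -328322*(-1/69742) - 241145*1/413754 = 164161/34871 - 241145/413754 = 59513303099/14428015734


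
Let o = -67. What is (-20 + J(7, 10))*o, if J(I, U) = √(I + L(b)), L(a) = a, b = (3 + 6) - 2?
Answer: 1340 - 67*√14 ≈ 1089.3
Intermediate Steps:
b = 7 (b = 9 - 2 = 7)
J(I, U) = √(7 + I) (J(I, U) = √(I + 7) = √(7 + I))
(-20 + J(7, 10))*o = (-20 + √(7 + 7))*(-67) = (-20 + √14)*(-67) = 1340 - 67*√14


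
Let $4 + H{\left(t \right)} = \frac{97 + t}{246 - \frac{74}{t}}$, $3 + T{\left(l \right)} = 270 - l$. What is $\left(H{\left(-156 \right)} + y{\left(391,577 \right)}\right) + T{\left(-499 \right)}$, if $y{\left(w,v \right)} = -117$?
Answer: $\frac{12395523}{19225} \approx 644.76$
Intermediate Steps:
$T{\left(l \right)} = 267 - l$ ($T{\left(l \right)} = -3 - \left(-270 + l\right) = 267 - l$)
$H{\left(t \right)} = -4 + \frac{97 + t}{246 - \frac{74}{t}}$
$\left(H{\left(-156 \right)} + y{\left(391,577 \right)}\right) + T{\left(-499 \right)} = \left(\frac{296 + \left(-156\right)^{2} - -138372}{2 \left(-37 + 123 \left(-156\right)\right)} - 117\right) + \left(267 - -499\right) = \left(\frac{296 + 24336 + 138372}{2 \left(-37 - 19188\right)} - 117\right) + \left(267 + 499\right) = \left(\frac{1}{2} \frac{1}{-19225} \cdot 163004 - 117\right) + 766 = \left(\frac{1}{2} \left(- \frac{1}{19225}\right) 163004 - 117\right) + 766 = \left(- \frac{81502}{19225} - 117\right) + 766 = - \frac{2330827}{19225} + 766 = \frac{12395523}{19225}$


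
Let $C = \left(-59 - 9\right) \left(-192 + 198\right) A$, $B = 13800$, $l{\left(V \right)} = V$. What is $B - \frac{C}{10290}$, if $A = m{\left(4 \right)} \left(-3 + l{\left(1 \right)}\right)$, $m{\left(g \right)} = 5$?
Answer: $\frac{4733264}{343} \approx 13800.0$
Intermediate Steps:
$A = -10$ ($A = 5 \left(-3 + 1\right) = 5 \left(-2\right) = -10$)
$C = 4080$ ($C = \left(-59 - 9\right) \left(-192 + 198\right) \left(-10\right) = \left(-68\right) 6 \left(-10\right) = \left(-408\right) \left(-10\right) = 4080$)
$B - \frac{C}{10290} = 13800 - \frac{4080}{10290} = 13800 - 4080 \cdot \frac{1}{10290} = 13800 - \frac{136}{343} = \frac{4733264}{343}$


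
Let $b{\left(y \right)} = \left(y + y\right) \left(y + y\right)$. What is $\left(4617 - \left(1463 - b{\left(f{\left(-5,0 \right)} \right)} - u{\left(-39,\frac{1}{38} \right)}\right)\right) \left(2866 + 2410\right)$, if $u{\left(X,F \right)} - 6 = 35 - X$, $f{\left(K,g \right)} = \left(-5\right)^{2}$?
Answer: $30252584$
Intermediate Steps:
$f{\left(K,g \right)} = 25$
$u{\left(X,F \right)} = 41 - X$ ($u{\left(X,F \right)} = 6 - \left(-35 + X\right) = 41 - X$)
$b{\left(y \right)} = 4 y^{2}$ ($b{\left(y \right)} = 2 y 2 y = 4 y^{2}$)
$\left(4617 - \left(1463 - b{\left(f{\left(-5,0 \right)} \right)} - u{\left(-39,\frac{1}{38} \right)}\right)\right) \left(2866 + 2410\right) = \left(4617 + \left(\left(\left(41 - -39\right) + 4 \cdot 25^{2}\right) - 1463\right)\right) \left(2866 + 2410\right) = \left(4617 + \left(\left(\left(41 + 39\right) + 4 \cdot 625\right) - 1463\right)\right) 5276 = \left(4617 + \left(\left(80 + 2500\right) - 1463\right)\right) 5276 = \left(4617 + \left(2580 - 1463\right)\right) 5276 = \left(4617 + 1117\right) 5276 = 5734 \cdot 5276 = 30252584$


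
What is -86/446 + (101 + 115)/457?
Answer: 28517/101911 ≈ 0.27982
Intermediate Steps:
-86/446 + (101 + 115)/457 = -86*1/446 + 216*(1/457) = -43/223 + 216/457 = 28517/101911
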